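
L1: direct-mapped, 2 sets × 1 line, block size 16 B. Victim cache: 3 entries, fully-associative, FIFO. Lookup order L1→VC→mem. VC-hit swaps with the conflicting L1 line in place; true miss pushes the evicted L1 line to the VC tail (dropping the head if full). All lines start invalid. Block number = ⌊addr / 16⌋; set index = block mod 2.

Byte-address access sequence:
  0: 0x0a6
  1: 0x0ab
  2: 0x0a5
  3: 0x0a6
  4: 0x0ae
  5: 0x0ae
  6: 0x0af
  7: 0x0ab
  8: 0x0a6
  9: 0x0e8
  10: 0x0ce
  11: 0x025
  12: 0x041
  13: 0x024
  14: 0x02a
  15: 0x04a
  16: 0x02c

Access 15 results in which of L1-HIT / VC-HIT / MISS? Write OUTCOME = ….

OUTCOME = VC-HIT

#0 0xa6→b10/s0 MISS; vc=[]
#1 0xab→b10/s0 L1-HIT; vc=[]
#2 0xa5→b10/s0 L1-HIT; vc=[]
#3 0xa6→b10/s0 L1-HIT; vc=[]
#4 0xae→b10/s0 L1-HIT; vc=[]
#5 0xae→b10/s0 L1-HIT; vc=[]
#6 0xaf→b10/s0 L1-HIT; vc=[]
#7 0xab→b10/s0 L1-HIT; vc=[]
#8 0xa6→b10/s0 L1-HIT; vc=[]
#9 0xe8→b14/s0 MISS; vc=[10]
#10 0xce→b12/s0 MISS; vc=[10,14]
#11 0x25→b2/s0 MISS; vc=[10,14,12]
#12 0x41→b4/s0 MISS; vc=[14,12,2]
#13 0x24→b2/s0 VC-HIT; vc=[14,12,4]
#14 0x2a→b2/s0 L1-HIT; vc=[14,12,4]
#15 0x4a→b4/s0 VC-HIT; vc=[14,12,2]
#16 0x2c→b2/s0 VC-HIT; vc=[14,12,4]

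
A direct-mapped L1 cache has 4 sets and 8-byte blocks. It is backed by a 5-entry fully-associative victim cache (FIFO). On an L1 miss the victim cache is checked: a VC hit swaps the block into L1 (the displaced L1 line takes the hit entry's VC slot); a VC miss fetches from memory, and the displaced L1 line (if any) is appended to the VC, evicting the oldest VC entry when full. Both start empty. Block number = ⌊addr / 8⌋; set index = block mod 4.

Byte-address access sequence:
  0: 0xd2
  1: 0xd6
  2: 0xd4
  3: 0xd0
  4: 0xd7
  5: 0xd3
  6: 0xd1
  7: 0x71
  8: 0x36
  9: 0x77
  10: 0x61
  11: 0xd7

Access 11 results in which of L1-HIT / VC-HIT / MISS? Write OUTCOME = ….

0: 0xd2 (blk 26, set 2) → MISS  vc=[]
1: 0xd6 (blk 26, set 2) → L1-HIT  vc=[]
2: 0xd4 (blk 26, set 2) → L1-HIT  vc=[]
3: 0xd0 (blk 26, set 2) → L1-HIT  vc=[]
4: 0xd7 (blk 26, set 2) → L1-HIT  vc=[]
5: 0xd3 (blk 26, set 2) → L1-HIT  vc=[]
6: 0xd1 (blk 26, set 2) → L1-HIT  vc=[]
7: 0x71 (blk 14, set 2) → MISS  vc=[26]
8: 0x36 (blk 6, set 2) → MISS  vc=[26, 14]
9: 0x77 (blk 14, set 2) → VC-HIT  vc=[26, 6]
10: 0x61 (blk 12, set 0) → MISS  vc=[26, 6]
11: 0xd7 (blk 26, set 2) → VC-HIT  vc=[14, 6]

OUTCOME = VC-HIT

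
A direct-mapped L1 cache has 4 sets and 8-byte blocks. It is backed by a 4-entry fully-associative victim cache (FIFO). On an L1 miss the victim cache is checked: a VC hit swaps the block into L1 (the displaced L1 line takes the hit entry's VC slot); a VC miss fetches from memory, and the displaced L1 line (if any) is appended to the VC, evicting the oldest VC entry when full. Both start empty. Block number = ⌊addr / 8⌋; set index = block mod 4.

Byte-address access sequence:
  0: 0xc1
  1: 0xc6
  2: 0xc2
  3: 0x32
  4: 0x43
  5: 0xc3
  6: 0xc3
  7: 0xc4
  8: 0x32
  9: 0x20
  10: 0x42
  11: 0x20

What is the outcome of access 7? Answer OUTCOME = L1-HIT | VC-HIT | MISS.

0: 0xc1 (blk 24, set 0) → MISS  vc=[]
1: 0xc6 (blk 24, set 0) → L1-HIT  vc=[]
2: 0xc2 (blk 24, set 0) → L1-HIT  vc=[]
3: 0x32 (blk 6, set 2) → MISS  vc=[]
4: 0x43 (blk 8, set 0) → MISS  vc=[24]
5: 0xc3 (blk 24, set 0) → VC-HIT  vc=[8]
6: 0xc3 (blk 24, set 0) → L1-HIT  vc=[8]
7: 0xc4 (blk 24, set 0) → L1-HIT  vc=[8]
8: 0x32 (blk 6, set 2) → L1-HIT  vc=[8]
9: 0x20 (blk 4, set 0) → MISS  vc=[8, 24]
10: 0x42 (blk 8, set 0) → VC-HIT  vc=[4, 24]
11: 0x20 (blk 4, set 0) → VC-HIT  vc=[8, 24]

OUTCOME = L1-HIT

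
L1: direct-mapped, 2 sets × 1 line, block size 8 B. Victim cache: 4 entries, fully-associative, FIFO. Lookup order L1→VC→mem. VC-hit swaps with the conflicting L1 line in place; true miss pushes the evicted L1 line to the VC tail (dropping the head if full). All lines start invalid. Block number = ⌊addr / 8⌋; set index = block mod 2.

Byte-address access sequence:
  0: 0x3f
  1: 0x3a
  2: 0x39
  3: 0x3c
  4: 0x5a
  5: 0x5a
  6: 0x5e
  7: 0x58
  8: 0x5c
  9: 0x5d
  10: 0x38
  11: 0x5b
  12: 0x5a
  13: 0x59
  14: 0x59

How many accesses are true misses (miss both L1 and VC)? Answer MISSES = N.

0: 0x3f (blk 7, set 1) → MISS  vc=[]
1: 0x3a (blk 7, set 1) → L1-HIT  vc=[]
2: 0x39 (blk 7, set 1) → L1-HIT  vc=[]
3: 0x3c (blk 7, set 1) → L1-HIT  vc=[]
4: 0x5a (blk 11, set 1) → MISS  vc=[7]
5: 0x5a (blk 11, set 1) → L1-HIT  vc=[7]
6: 0x5e (blk 11, set 1) → L1-HIT  vc=[7]
7: 0x58 (blk 11, set 1) → L1-HIT  vc=[7]
8: 0x5c (blk 11, set 1) → L1-HIT  vc=[7]
9: 0x5d (blk 11, set 1) → L1-HIT  vc=[7]
10: 0x38 (blk 7, set 1) → VC-HIT  vc=[11]
11: 0x5b (blk 11, set 1) → VC-HIT  vc=[7]
12: 0x5a (blk 11, set 1) → L1-HIT  vc=[7]
13: 0x59 (blk 11, set 1) → L1-HIT  vc=[7]
14: 0x59 (blk 11, set 1) → L1-HIT  vc=[7]

MISSES = 2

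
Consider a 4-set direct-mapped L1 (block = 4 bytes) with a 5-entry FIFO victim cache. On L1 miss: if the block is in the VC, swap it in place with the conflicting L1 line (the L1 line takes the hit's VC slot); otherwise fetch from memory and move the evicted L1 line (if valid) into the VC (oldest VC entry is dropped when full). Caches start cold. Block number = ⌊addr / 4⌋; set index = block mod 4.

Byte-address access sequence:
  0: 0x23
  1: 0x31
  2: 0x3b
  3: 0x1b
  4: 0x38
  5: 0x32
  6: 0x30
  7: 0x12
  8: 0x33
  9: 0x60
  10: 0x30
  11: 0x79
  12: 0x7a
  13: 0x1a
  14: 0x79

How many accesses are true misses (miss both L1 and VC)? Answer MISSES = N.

0: 0x23 (blk 8, set 0) → MISS  vc=[]
1: 0x31 (blk 12, set 0) → MISS  vc=[8]
2: 0x3b (blk 14, set 2) → MISS  vc=[8]
3: 0x1b (blk 6, set 2) → MISS  vc=[8, 14]
4: 0x38 (blk 14, set 2) → VC-HIT  vc=[8, 6]
5: 0x32 (blk 12, set 0) → L1-HIT  vc=[8, 6]
6: 0x30 (blk 12, set 0) → L1-HIT  vc=[8, 6]
7: 0x12 (blk 4, set 0) → MISS  vc=[8, 6, 12]
8: 0x33 (blk 12, set 0) → VC-HIT  vc=[8, 6, 4]
9: 0x60 (blk 24, set 0) → MISS  vc=[8, 6, 4, 12]
10: 0x30 (blk 12, set 0) → VC-HIT  vc=[8, 6, 4, 24]
11: 0x79 (blk 30, set 2) → MISS  vc=[8, 6, 4, 24, 14]
12: 0x7a (blk 30, set 2) → L1-HIT  vc=[8, 6, 4, 24, 14]
13: 0x1a (blk 6, set 2) → VC-HIT  vc=[8, 30, 4, 24, 14]
14: 0x79 (blk 30, set 2) → VC-HIT  vc=[8, 6, 4, 24, 14]

MISSES = 7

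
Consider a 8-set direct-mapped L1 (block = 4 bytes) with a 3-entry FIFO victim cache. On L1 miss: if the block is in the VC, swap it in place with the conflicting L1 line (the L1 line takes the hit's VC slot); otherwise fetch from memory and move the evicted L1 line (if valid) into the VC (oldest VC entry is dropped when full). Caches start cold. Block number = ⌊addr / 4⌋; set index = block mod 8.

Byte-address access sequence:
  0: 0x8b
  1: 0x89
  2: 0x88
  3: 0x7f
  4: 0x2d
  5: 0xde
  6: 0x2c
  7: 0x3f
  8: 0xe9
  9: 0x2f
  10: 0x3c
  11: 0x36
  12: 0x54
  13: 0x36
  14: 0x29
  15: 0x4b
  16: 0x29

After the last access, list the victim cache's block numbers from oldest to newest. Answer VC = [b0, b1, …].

  [0] addr=0x8b blk=34 s=2: MISS | VC []
  [1] addr=0x89 blk=34 s=2: L1-HIT | VC []
  [2] addr=0x88 blk=34 s=2: L1-HIT | VC []
  [3] addr=0x7f blk=31 s=7: MISS | VC []
  [4] addr=0x2d blk=11 s=3: MISS | VC []
  [5] addr=0xde blk=55 s=7: MISS | VC [31]
  [6] addr=0x2c blk=11 s=3: L1-HIT | VC [31]
  [7] addr=0x3f blk=15 s=7: MISS | VC [31, 55]
  [8] addr=0xe9 blk=58 s=2: MISS | VC [31, 55, 34]
  [9] addr=0x2f blk=11 s=3: L1-HIT | VC [31, 55, 34]
  [10] addr=0x3c blk=15 s=7: L1-HIT | VC [31, 55, 34]
  [11] addr=0x36 blk=13 s=5: MISS | VC [31, 55, 34]
  [12] addr=0x54 blk=21 s=5: MISS | VC [55, 34, 13]
  [13] addr=0x36 blk=13 s=5: VC-HIT | VC [55, 34, 21]
  [14] addr=0x29 blk=10 s=2: MISS | VC [34, 21, 58]
  [15] addr=0x4b blk=18 s=2: MISS | VC [21, 58, 10]
  [16] addr=0x29 blk=10 s=2: VC-HIT | VC [21, 58, 18]

VC = [21, 58, 18]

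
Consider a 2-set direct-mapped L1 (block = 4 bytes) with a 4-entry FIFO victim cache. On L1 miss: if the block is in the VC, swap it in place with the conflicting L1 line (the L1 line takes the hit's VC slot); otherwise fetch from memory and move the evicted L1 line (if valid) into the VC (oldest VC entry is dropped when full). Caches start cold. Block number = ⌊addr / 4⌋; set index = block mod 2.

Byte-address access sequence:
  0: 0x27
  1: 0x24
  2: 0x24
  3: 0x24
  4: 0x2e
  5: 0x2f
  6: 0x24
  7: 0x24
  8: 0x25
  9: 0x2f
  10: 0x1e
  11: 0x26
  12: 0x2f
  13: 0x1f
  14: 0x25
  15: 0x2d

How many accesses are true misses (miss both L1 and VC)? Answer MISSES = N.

  [0] addr=0x27 blk=9 s=1: MISS | VC []
  [1] addr=0x24 blk=9 s=1: L1-HIT | VC []
  [2] addr=0x24 blk=9 s=1: L1-HIT | VC []
  [3] addr=0x24 blk=9 s=1: L1-HIT | VC []
  [4] addr=0x2e blk=11 s=1: MISS | VC [9]
  [5] addr=0x2f blk=11 s=1: L1-HIT | VC [9]
  [6] addr=0x24 blk=9 s=1: VC-HIT | VC [11]
  [7] addr=0x24 blk=9 s=1: L1-HIT | VC [11]
  [8] addr=0x25 blk=9 s=1: L1-HIT | VC [11]
  [9] addr=0x2f blk=11 s=1: VC-HIT | VC [9]
  [10] addr=0x1e blk=7 s=1: MISS | VC [9, 11]
  [11] addr=0x26 blk=9 s=1: VC-HIT | VC [7, 11]
  [12] addr=0x2f blk=11 s=1: VC-HIT | VC [7, 9]
  [13] addr=0x1f blk=7 s=1: VC-HIT | VC [11, 9]
  [14] addr=0x25 blk=9 s=1: VC-HIT | VC [11, 7]
  [15] addr=0x2d blk=11 s=1: VC-HIT | VC [9, 7]

MISSES = 3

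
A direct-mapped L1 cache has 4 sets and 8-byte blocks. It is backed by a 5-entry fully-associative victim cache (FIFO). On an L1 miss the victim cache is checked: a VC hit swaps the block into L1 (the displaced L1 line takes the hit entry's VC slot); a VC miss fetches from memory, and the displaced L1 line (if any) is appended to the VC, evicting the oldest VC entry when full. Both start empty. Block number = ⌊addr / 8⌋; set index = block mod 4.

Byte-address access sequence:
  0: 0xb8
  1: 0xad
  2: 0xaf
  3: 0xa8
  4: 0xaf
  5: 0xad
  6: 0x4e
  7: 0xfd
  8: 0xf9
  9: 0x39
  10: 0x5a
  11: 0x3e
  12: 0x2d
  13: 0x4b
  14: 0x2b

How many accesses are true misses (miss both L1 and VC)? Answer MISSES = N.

MISSES = 7

  [0] addr=0xb8 blk=23 s=3: MISS | VC []
  [1] addr=0xad blk=21 s=1: MISS | VC []
  [2] addr=0xaf blk=21 s=1: L1-HIT | VC []
  [3] addr=0xa8 blk=21 s=1: L1-HIT | VC []
  [4] addr=0xaf blk=21 s=1: L1-HIT | VC []
  [5] addr=0xad blk=21 s=1: L1-HIT | VC []
  [6] addr=0x4e blk=9 s=1: MISS | VC [21]
  [7] addr=0xfd blk=31 s=3: MISS | VC [21, 23]
  [8] addr=0xf9 blk=31 s=3: L1-HIT | VC [21, 23]
  [9] addr=0x39 blk=7 s=3: MISS | VC [21, 23, 31]
  [10] addr=0x5a blk=11 s=3: MISS | VC [21, 23, 31, 7]
  [11] addr=0x3e blk=7 s=3: VC-HIT | VC [21, 23, 31, 11]
  [12] addr=0x2d blk=5 s=1: MISS | VC [21, 23, 31, 11, 9]
  [13] addr=0x4b blk=9 s=1: VC-HIT | VC [21, 23, 31, 11, 5]
  [14] addr=0x2b blk=5 s=1: VC-HIT | VC [21, 23, 31, 11, 9]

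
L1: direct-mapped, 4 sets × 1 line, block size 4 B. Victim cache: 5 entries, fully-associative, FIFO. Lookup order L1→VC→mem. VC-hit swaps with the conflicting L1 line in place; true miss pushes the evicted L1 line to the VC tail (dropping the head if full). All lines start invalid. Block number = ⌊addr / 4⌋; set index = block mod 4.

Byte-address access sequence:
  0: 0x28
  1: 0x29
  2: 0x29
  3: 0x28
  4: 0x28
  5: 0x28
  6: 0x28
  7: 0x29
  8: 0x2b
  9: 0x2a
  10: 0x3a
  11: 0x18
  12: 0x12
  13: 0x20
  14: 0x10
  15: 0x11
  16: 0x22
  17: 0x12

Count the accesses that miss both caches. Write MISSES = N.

#0 0x28→b10/s2 MISS; vc=[]
#1 0x29→b10/s2 L1-HIT; vc=[]
#2 0x29→b10/s2 L1-HIT; vc=[]
#3 0x28→b10/s2 L1-HIT; vc=[]
#4 0x28→b10/s2 L1-HIT; vc=[]
#5 0x28→b10/s2 L1-HIT; vc=[]
#6 0x28→b10/s2 L1-HIT; vc=[]
#7 0x29→b10/s2 L1-HIT; vc=[]
#8 0x2b→b10/s2 L1-HIT; vc=[]
#9 0x2a→b10/s2 L1-HIT; vc=[]
#10 0x3a→b14/s2 MISS; vc=[10]
#11 0x18→b6/s2 MISS; vc=[10,14]
#12 0x12→b4/s0 MISS; vc=[10,14]
#13 0x20→b8/s0 MISS; vc=[10,14,4]
#14 0x10→b4/s0 VC-HIT; vc=[10,14,8]
#15 0x11→b4/s0 L1-HIT; vc=[10,14,8]
#16 0x22→b8/s0 VC-HIT; vc=[10,14,4]
#17 0x12→b4/s0 VC-HIT; vc=[10,14,8]

MISSES = 5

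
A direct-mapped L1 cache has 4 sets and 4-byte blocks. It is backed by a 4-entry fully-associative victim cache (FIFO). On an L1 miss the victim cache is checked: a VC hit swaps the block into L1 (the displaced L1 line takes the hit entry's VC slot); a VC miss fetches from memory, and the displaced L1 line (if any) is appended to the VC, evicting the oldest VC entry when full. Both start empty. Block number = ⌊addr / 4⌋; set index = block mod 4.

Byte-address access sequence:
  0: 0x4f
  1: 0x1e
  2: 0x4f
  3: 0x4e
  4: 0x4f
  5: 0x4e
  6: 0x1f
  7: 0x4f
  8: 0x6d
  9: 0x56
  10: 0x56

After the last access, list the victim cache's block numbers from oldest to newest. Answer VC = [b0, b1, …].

VC = [7, 19]

  [0] addr=0x4f blk=19 s=3: MISS | VC []
  [1] addr=0x1e blk=7 s=3: MISS | VC [19]
  [2] addr=0x4f blk=19 s=3: VC-HIT | VC [7]
  [3] addr=0x4e blk=19 s=3: L1-HIT | VC [7]
  [4] addr=0x4f blk=19 s=3: L1-HIT | VC [7]
  [5] addr=0x4e blk=19 s=3: L1-HIT | VC [7]
  [6] addr=0x1f blk=7 s=3: VC-HIT | VC [19]
  [7] addr=0x4f blk=19 s=3: VC-HIT | VC [7]
  [8] addr=0x6d blk=27 s=3: MISS | VC [7, 19]
  [9] addr=0x56 blk=21 s=1: MISS | VC [7, 19]
  [10] addr=0x56 blk=21 s=1: L1-HIT | VC [7, 19]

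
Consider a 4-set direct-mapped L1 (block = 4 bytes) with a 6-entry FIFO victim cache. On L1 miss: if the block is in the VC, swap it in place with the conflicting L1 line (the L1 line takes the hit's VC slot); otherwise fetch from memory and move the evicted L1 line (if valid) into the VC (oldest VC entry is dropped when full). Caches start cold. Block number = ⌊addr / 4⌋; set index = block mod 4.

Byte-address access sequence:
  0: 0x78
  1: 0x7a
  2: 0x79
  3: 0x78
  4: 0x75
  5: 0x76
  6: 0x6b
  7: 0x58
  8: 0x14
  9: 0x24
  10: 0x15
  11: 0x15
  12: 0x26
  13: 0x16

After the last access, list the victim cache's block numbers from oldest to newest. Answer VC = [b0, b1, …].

VC = [30, 26, 29, 9]

0: 0x78 (blk 30, set 2) → MISS  vc=[]
1: 0x7a (blk 30, set 2) → L1-HIT  vc=[]
2: 0x79 (blk 30, set 2) → L1-HIT  vc=[]
3: 0x78 (blk 30, set 2) → L1-HIT  vc=[]
4: 0x75 (blk 29, set 1) → MISS  vc=[]
5: 0x76 (blk 29, set 1) → L1-HIT  vc=[]
6: 0x6b (blk 26, set 2) → MISS  vc=[30]
7: 0x58 (blk 22, set 2) → MISS  vc=[30, 26]
8: 0x14 (blk 5, set 1) → MISS  vc=[30, 26, 29]
9: 0x24 (blk 9, set 1) → MISS  vc=[30, 26, 29, 5]
10: 0x15 (blk 5, set 1) → VC-HIT  vc=[30, 26, 29, 9]
11: 0x15 (blk 5, set 1) → L1-HIT  vc=[30, 26, 29, 9]
12: 0x26 (blk 9, set 1) → VC-HIT  vc=[30, 26, 29, 5]
13: 0x16 (blk 5, set 1) → VC-HIT  vc=[30, 26, 29, 9]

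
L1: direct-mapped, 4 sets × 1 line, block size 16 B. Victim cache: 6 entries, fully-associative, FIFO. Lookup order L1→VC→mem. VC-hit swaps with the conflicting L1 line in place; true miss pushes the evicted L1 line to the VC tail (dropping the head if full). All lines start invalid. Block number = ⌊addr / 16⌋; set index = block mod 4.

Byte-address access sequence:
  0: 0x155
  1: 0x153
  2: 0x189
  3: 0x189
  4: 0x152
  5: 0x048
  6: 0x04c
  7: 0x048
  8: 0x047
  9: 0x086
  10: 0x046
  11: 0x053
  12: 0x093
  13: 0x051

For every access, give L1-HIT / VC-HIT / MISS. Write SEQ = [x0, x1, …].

SEQ = [MISS, L1-HIT, MISS, L1-HIT, L1-HIT, MISS, L1-HIT, L1-HIT, L1-HIT, MISS, VC-HIT, MISS, MISS, VC-HIT]

0: 0x155 (blk 21, set 1) → MISS  vc=[]
1: 0x153 (blk 21, set 1) → L1-HIT  vc=[]
2: 0x189 (blk 24, set 0) → MISS  vc=[]
3: 0x189 (blk 24, set 0) → L1-HIT  vc=[]
4: 0x152 (blk 21, set 1) → L1-HIT  vc=[]
5: 0x48 (blk 4, set 0) → MISS  vc=[24]
6: 0x4c (blk 4, set 0) → L1-HIT  vc=[24]
7: 0x48 (blk 4, set 0) → L1-HIT  vc=[24]
8: 0x47 (blk 4, set 0) → L1-HIT  vc=[24]
9: 0x86 (blk 8, set 0) → MISS  vc=[24, 4]
10: 0x46 (blk 4, set 0) → VC-HIT  vc=[24, 8]
11: 0x53 (blk 5, set 1) → MISS  vc=[24, 8, 21]
12: 0x93 (blk 9, set 1) → MISS  vc=[24, 8, 21, 5]
13: 0x51 (blk 5, set 1) → VC-HIT  vc=[24, 8, 21, 9]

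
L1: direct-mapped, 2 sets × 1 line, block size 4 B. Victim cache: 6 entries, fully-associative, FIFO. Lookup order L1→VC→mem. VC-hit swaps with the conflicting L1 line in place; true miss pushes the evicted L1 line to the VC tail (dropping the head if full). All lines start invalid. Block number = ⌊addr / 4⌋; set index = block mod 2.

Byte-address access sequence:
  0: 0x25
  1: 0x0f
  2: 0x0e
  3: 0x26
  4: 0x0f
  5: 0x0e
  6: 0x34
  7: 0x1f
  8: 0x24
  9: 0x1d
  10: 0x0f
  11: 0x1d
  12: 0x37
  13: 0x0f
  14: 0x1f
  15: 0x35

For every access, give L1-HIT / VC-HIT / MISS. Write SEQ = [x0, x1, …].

#0 0x25→b9/s1 MISS; vc=[]
#1 0xf→b3/s1 MISS; vc=[9]
#2 0xe→b3/s1 L1-HIT; vc=[9]
#3 0x26→b9/s1 VC-HIT; vc=[3]
#4 0xf→b3/s1 VC-HIT; vc=[9]
#5 0xe→b3/s1 L1-HIT; vc=[9]
#6 0x34→b13/s1 MISS; vc=[9,3]
#7 0x1f→b7/s1 MISS; vc=[9,3,13]
#8 0x24→b9/s1 VC-HIT; vc=[7,3,13]
#9 0x1d→b7/s1 VC-HIT; vc=[9,3,13]
#10 0xf→b3/s1 VC-HIT; vc=[9,7,13]
#11 0x1d→b7/s1 VC-HIT; vc=[9,3,13]
#12 0x37→b13/s1 VC-HIT; vc=[9,3,7]
#13 0xf→b3/s1 VC-HIT; vc=[9,13,7]
#14 0x1f→b7/s1 VC-HIT; vc=[9,13,3]
#15 0x35→b13/s1 VC-HIT; vc=[9,7,3]

SEQ = [MISS, MISS, L1-HIT, VC-HIT, VC-HIT, L1-HIT, MISS, MISS, VC-HIT, VC-HIT, VC-HIT, VC-HIT, VC-HIT, VC-HIT, VC-HIT, VC-HIT]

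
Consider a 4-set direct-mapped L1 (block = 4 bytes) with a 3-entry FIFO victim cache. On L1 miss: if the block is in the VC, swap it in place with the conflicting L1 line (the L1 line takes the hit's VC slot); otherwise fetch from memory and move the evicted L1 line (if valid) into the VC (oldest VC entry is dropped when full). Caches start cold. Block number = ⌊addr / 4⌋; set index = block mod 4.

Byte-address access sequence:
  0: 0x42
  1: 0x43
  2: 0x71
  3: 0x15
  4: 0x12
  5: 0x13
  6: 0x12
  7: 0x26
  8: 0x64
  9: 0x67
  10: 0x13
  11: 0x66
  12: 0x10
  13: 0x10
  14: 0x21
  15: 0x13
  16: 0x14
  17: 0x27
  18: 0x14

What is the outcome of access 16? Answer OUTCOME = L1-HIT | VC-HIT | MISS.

#0 0x42→b16/s0 MISS; vc=[]
#1 0x43→b16/s0 L1-HIT; vc=[]
#2 0x71→b28/s0 MISS; vc=[16]
#3 0x15→b5/s1 MISS; vc=[16]
#4 0x12→b4/s0 MISS; vc=[16,28]
#5 0x13→b4/s0 L1-HIT; vc=[16,28]
#6 0x12→b4/s0 L1-HIT; vc=[16,28]
#7 0x26→b9/s1 MISS; vc=[16,28,5]
#8 0x64→b25/s1 MISS; vc=[28,5,9]
#9 0x67→b25/s1 L1-HIT; vc=[28,5,9]
#10 0x13→b4/s0 L1-HIT; vc=[28,5,9]
#11 0x66→b25/s1 L1-HIT; vc=[28,5,9]
#12 0x10→b4/s0 L1-HIT; vc=[28,5,9]
#13 0x10→b4/s0 L1-HIT; vc=[28,5,9]
#14 0x21→b8/s0 MISS; vc=[5,9,4]
#15 0x13→b4/s0 VC-HIT; vc=[5,9,8]
#16 0x14→b5/s1 VC-HIT; vc=[25,9,8]
#17 0x27→b9/s1 VC-HIT; vc=[25,5,8]
#18 0x14→b5/s1 VC-HIT; vc=[25,9,8]

OUTCOME = VC-HIT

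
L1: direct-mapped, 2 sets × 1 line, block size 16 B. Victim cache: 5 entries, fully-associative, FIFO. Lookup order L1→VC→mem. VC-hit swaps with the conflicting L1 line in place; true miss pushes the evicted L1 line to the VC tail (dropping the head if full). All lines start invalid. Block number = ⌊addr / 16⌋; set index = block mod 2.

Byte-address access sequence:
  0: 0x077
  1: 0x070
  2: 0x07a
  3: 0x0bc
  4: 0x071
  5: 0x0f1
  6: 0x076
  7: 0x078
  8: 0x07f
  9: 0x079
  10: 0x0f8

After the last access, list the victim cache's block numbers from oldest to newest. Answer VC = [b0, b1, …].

VC = [11, 7]

  [0] addr=0x77 blk=7 s=1: MISS | VC []
  [1] addr=0x70 blk=7 s=1: L1-HIT | VC []
  [2] addr=0x7a blk=7 s=1: L1-HIT | VC []
  [3] addr=0xbc blk=11 s=1: MISS | VC [7]
  [4] addr=0x71 blk=7 s=1: VC-HIT | VC [11]
  [5] addr=0xf1 blk=15 s=1: MISS | VC [11, 7]
  [6] addr=0x76 blk=7 s=1: VC-HIT | VC [11, 15]
  [7] addr=0x78 blk=7 s=1: L1-HIT | VC [11, 15]
  [8] addr=0x7f blk=7 s=1: L1-HIT | VC [11, 15]
  [9] addr=0x79 blk=7 s=1: L1-HIT | VC [11, 15]
  [10] addr=0xf8 blk=15 s=1: VC-HIT | VC [11, 7]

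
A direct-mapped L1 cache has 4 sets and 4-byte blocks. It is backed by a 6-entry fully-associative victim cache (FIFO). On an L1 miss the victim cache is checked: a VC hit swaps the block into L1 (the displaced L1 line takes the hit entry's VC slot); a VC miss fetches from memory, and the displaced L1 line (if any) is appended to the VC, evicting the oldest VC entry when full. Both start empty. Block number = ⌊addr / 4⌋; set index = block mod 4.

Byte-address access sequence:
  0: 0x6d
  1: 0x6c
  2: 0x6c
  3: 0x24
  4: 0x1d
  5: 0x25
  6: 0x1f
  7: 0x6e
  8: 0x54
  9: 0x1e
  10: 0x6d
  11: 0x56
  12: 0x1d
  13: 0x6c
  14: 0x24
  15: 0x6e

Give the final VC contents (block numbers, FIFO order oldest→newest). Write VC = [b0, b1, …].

  [0] addr=0x6d blk=27 s=3: MISS | VC []
  [1] addr=0x6c blk=27 s=3: L1-HIT | VC []
  [2] addr=0x6c blk=27 s=3: L1-HIT | VC []
  [3] addr=0x24 blk=9 s=1: MISS | VC []
  [4] addr=0x1d blk=7 s=3: MISS | VC [27]
  [5] addr=0x25 blk=9 s=1: L1-HIT | VC [27]
  [6] addr=0x1f blk=7 s=3: L1-HIT | VC [27]
  [7] addr=0x6e blk=27 s=3: VC-HIT | VC [7]
  [8] addr=0x54 blk=21 s=1: MISS | VC [7, 9]
  [9] addr=0x1e blk=7 s=3: VC-HIT | VC [27, 9]
  [10] addr=0x6d blk=27 s=3: VC-HIT | VC [7, 9]
  [11] addr=0x56 blk=21 s=1: L1-HIT | VC [7, 9]
  [12] addr=0x1d blk=7 s=3: VC-HIT | VC [27, 9]
  [13] addr=0x6c blk=27 s=3: VC-HIT | VC [7, 9]
  [14] addr=0x24 blk=9 s=1: VC-HIT | VC [7, 21]
  [15] addr=0x6e blk=27 s=3: L1-HIT | VC [7, 21]

VC = [7, 21]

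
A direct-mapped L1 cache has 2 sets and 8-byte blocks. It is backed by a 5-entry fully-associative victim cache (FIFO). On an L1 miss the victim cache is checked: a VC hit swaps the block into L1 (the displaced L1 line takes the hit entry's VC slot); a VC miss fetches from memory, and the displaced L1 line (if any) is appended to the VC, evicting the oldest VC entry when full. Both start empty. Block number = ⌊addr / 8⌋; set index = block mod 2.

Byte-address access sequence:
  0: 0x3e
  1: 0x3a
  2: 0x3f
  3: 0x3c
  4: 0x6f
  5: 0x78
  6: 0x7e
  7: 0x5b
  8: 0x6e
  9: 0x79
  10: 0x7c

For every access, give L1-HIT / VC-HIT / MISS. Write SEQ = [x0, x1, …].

#0 0x3e→b7/s1 MISS; vc=[]
#1 0x3a→b7/s1 L1-HIT; vc=[]
#2 0x3f→b7/s1 L1-HIT; vc=[]
#3 0x3c→b7/s1 L1-HIT; vc=[]
#4 0x6f→b13/s1 MISS; vc=[7]
#5 0x78→b15/s1 MISS; vc=[7,13]
#6 0x7e→b15/s1 L1-HIT; vc=[7,13]
#7 0x5b→b11/s1 MISS; vc=[7,13,15]
#8 0x6e→b13/s1 VC-HIT; vc=[7,11,15]
#9 0x79→b15/s1 VC-HIT; vc=[7,11,13]
#10 0x7c→b15/s1 L1-HIT; vc=[7,11,13]

SEQ = [MISS, L1-HIT, L1-HIT, L1-HIT, MISS, MISS, L1-HIT, MISS, VC-HIT, VC-HIT, L1-HIT]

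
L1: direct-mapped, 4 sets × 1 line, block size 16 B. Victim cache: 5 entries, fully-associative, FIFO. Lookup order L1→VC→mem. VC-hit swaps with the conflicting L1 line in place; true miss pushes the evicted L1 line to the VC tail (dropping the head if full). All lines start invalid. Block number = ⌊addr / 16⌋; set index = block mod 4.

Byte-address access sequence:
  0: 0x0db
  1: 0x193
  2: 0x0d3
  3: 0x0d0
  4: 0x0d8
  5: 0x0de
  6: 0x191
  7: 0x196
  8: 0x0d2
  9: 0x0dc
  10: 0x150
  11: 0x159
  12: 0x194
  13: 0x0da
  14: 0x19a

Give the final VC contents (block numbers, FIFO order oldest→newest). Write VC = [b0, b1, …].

  [0] addr=0xdb blk=13 s=1: MISS | VC []
  [1] addr=0x193 blk=25 s=1: MISS | VC [13]
  [2] addr=0xd3 blk=13 s=1: VC-HIT | VC [25]
  [3] addr=0xd0 blk=13 s=1: L1-HIT | VC [25]
  [4] addr=0xd8 blk=13 s=1: L1-HIT | VC [25]
  [5] addr=0xde blk=13 s=1: L1-HIT | VC [25]
  [6] addr=0x191 blk=25 s=1: VC-HIT | VC [13]
  [7] addr=0x196 blk=25 s=1: L1-HIT | VC [13]
  [8] addr=0xd2 blk=13 s=1: VC-HIT | VC [25]
  [9] addr=0xdc blk=13 s=1: L1-HIT | VC [25]
  [10] addr=0x150 blk=21 s=1: MISS | VC [25, 13]
  [11] addr=0x159 blk=21 s=1: L1-HIT | VC [25, 13]
  [12] addr=0x194 blk=25 s=1: VC-HIT | VC [21, 13]
  [13] addr=0xda blk=13 s=1: VC-HIT | VC [21, 25]
  [14] addr=0x19a blk=25 s=1: VC-HIT | VC [21, 13]

VC = [21, 13]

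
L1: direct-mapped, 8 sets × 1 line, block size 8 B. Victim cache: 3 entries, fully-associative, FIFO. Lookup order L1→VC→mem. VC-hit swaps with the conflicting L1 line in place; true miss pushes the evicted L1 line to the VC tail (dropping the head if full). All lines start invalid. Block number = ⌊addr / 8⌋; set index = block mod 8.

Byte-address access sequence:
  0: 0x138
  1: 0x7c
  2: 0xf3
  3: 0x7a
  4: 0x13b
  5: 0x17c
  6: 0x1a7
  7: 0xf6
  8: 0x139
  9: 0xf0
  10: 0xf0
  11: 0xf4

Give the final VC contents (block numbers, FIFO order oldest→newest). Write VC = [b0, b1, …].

VC = [15, 47]

#0 0x138→b39/s7 MISS; vc=[]
#1 0x7c→b15/s7 MISS; vc=[39]
#2 0xf3→b30/s6 MISS; vc=[39]
#3 0x7a→b15/s7 L1-HIT; vc=[39]
#4 0x13b→b39/s7 VC-HIT; vc=[15]
#5 0x17c→b47/s7 MISS; vc=[15,39]
#6 0x1a7→b52/s4 MISS; vc=[15,39]
#7 0xf6→b30/s6 L1-HIT; vc=[15,39]
#8 0x139→b39/s7 VC-HIT; vc=[15,47]
#9 0xf0→b30/s6 L1-HIT; vc=[15,47]
#10 0xf0→b30/s6 L1-HIT; vc=[15,47]
#11 0xf4→b30/s6 L1-HIT; vc=[15,47]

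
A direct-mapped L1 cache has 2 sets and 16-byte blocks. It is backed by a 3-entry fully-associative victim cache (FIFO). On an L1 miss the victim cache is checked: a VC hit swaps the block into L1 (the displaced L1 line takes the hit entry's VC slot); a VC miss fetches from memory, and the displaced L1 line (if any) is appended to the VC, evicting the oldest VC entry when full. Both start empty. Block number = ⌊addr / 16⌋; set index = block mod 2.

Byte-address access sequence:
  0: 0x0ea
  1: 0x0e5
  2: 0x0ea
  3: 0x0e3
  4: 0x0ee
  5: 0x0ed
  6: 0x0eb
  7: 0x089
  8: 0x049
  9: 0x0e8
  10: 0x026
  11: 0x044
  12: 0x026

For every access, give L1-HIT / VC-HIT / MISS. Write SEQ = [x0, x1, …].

0: 0xea (blk 14, set 0) → MISS  vc=[]
1: 0xe5 (blk 14, set 0) → L1-HIT  vc=[]
2: 0xea (blk 14, set 0) → L1-HIT  vc=[]
3: 0xe3 (blk 14, set 0) → L1-HIT  vc=[]
4: 0xee (blk 14, set 0) → L1-HIT  vc=[]
5: 0xed (blk 14, set 0) → L1-HIT  vc=[]
6: 0xeb (blk 14, set 0) → L1-HIT  vc=[]
7: 0x89 (blk 8, set 0) → MISS  vc=[14]
8: 0x49 (blk 4, set 0) → MISS  vc=[14, 8]
9: 0xe8 (blk 14, set 0) → VC-HIT  vc=[4, 8]
10: 0x26 (blk 2, set 0) → MISS  vc=[4, 8, 14]
11: 0x44 (blk 4, set 0) → VC-HIT  vc=[2, 8, 14]
12: 0x26 (blk 2, set 0) → VC-HIT  vc=[4, 8, 14]

SEQ = [MISS, L1-HIT, L1-HIT, L1-HIT, L1-HIT, L1-HIT, L1-HIT, MISS, MISS, VC-HIT, MISS, VC-HIT, VC-HIT]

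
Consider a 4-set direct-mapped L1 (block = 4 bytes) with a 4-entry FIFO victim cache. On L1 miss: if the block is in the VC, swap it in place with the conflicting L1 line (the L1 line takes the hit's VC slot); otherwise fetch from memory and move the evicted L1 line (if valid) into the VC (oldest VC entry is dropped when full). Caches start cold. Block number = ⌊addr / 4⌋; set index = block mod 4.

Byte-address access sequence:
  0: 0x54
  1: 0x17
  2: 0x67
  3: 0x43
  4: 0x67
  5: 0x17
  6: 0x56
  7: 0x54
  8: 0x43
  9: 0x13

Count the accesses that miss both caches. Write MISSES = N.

0: 0x54 (blk 21, set 1) → MISS  vc=[]
1: 0x17 (blk 5, set 1) → MISS  vc=[21]
2: 0x67 (blk 25, set 1) → MISS  vc=[21, 5]
3: 0x43 (blk 16, set 0) → MISS  vc=[21, 5]
4: 0x67 (blk 25, set 1) → L1-HIT  vc=[21, 5]
5: 0x17 (blk 5, set 1) → VC-HIT  vc=[21, 25]
6: 0x56 (blk 21, set 1) → VC-HIT  vc=[5, 25]
7: 0x54 (blk 21, set 1) → L1-HIT  vc=[5, 25]
8: 0x43 (blk 16, set 0) → L1-HIT  vc=[5, 25]
9: 0x13 (blk 4, set 0) → MISS  vc=[5, 25, 16]

MISSES = 5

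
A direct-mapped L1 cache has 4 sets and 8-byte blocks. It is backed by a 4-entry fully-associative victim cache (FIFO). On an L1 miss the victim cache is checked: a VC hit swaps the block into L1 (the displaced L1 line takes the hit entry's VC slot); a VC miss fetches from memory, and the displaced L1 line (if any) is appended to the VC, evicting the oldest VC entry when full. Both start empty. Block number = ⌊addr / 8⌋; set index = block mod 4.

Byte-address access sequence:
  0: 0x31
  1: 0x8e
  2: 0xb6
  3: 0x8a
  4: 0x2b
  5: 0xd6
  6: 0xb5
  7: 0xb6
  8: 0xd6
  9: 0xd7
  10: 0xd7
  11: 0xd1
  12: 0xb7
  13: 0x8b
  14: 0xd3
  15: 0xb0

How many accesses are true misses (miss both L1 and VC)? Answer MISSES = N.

MISSES = 5

0: 0x31 (blk 6, set 2) → MISS  vc=[]
1: 0x8e (blk 17, set 1) → MISS  vc=[]
2: 0xb6 (blk 22, set 2) → MISS  vc=[6]
3: 0x8a (blk 17, set 1) → L1-HIT  vc=[6]
4: 0x2b (blk 5, set 1) → MISS  vc=[6, 17]
5: 0xd6 (blk 26, set 2) → MISS  vc=[6, 17, 22]
6: 0xb5 (blk 22, set 2) → VC-HIT  vc=[6, 17, 26]
7: 0xb6 (blk 22, set 2) → L1-HIT  vc=[6, 17, 26]
8: 0xd6 (blk 26, set 2) → VC-HIT  vc=[6, 17, 22]
9: 0xd7 (blk 26, set 2) → L1-HIT  vc=[6, 17, 22]
10: 0xd7 (blk 26, set 2) → L1-HIT  vc=[6, 17, 22]
11: 0xd1 (blk 26, set 2) → L1-HIT  vc=[6, 17, 22]
12: 0xb7 (blk 22, set 2) → VC-HIT  vc=[6, 17, 26]
13: 0x8b (blk 17, set 1) → VC-HIT  vc=[6, 5, 26]
14: 0xd3 (blk 26, set 2) → VC-HIT  vc=[6, 5, 22]
15: 0xb0 (blk 22, set 2) → VC-HIT  vc=[6, 5, 26]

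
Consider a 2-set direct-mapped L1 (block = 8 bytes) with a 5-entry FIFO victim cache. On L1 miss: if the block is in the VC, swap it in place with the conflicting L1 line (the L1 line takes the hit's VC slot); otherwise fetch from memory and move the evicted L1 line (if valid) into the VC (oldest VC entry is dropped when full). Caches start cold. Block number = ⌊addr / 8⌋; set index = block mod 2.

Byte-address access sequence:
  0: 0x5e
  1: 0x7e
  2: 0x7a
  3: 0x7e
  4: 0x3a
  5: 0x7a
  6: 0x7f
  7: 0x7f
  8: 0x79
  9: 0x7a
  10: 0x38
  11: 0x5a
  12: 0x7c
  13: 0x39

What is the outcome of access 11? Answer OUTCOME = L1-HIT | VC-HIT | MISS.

0: 0x5e (blk 11, set 1) → MISS  vc=[]
1: 0x7e (blk 15, set 1) → MISS  vc=[11]
2: 0x7a (blk 15, set 1) → L1-HIT  vc=[11]
3: 0x7e (blk 15, set 1) → L1-HIT  vc=[11]
4: 0x3a (blk 7, set 1) → MISS  vc=[11, 15]
5: 0x7a (blk 15, set 1) → VC-HIT  vc=[11, 7]
6: 0x7f (blk 15, set 1) → L1-HIT  vc=[11, 7]
7: 0x7f (blk 15, set 1) → L1-HIT  vc=[11, 7]
8: 0x79 (blk 15, set 1) → L1-HIT  vc=[11, 7]
9: 0x7a (blk 15, set 1) → L1-HIT  vc=[11, 7]
10: 0x38 (blk 7, set 1) → VC-HIT  vc=[11, 15]
11: 0x5a (blk 11, set 1) → VC-HIT  vc=[7, 15]
12: 0x7c (blk 15, set 1) → VC-HIT  vc=[7, 11]
13: 0x39 (blk 7, set 1) → VC-HIT  vc=[15, 11]

OUTCOME = VC-HIT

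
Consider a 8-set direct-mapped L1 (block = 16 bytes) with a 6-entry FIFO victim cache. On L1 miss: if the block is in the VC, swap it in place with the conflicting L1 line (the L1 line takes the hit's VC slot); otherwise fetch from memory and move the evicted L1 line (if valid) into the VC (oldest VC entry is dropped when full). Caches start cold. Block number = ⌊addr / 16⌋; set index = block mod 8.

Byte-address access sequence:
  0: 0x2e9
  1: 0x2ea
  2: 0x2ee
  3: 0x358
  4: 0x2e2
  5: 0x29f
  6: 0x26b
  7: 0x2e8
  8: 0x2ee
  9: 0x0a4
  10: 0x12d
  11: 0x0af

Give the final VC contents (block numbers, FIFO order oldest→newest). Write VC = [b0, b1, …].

VC = [38, 18]

0: 0x2e9 (blk 46, set 6) → MISS  vc=[]
1: 0x2ea (blk 46, set 6) → L1-HIT  vc=[]
2: 0x2ee (blk 46, set 6) → L1-HIT  vc=[]
3: 0x358 (blk 53, set 5) → MISS  vc=[]
4: 0x2e2 (blk 46, set 6) → L1-HIT  vc=[]
5: 0x29f (blk 41, set 1) → MISS  vc=[]
6: 0x26b (blk 38, set 6) → MISS  vc=[46]
7: 0x2e8 (blk 46, set 6) → VC-HIT  vc=[38]
8: 0x2ee (blk 46, set 6) → L1-HIT  vc=[38]
9: 0xa4 (blk 10, set 2) → MISS  vc=[38]
10: 0x12d (blk 18, set 2) → MISS  vc=[38, 10]
11: 0xaf (blk 10, set 2) → VC-HIT  vc=[38, 18]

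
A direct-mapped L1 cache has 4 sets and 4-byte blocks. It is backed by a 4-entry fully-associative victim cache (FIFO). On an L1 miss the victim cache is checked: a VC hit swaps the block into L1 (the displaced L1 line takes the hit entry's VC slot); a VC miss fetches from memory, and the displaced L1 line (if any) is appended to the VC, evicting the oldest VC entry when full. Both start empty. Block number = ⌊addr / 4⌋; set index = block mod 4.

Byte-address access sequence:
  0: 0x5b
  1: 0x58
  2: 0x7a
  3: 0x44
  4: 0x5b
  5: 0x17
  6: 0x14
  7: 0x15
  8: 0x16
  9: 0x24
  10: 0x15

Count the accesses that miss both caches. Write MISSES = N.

MISSES = 5

  [0] addr=0x5b blk=22 s=2: MISS | VC []
  [1] addr=0x58 blk=22 s=2: L1-HIT | VC []
  [2] addr=0x7a blk=30 s=2: MISS | VC [22]
  [3] addr=0x44 blk=17 s=1: MISS | VC [22]
  [4] addr=0x5b blk=22 s=2: VC-HIT | VC [30]
  [5] addr=0x17 blk=5 s=1: MISS | VC [30, 17]
  [6] addr=0x14 blk=5 s=1: L1-HIT | VC [30, 17]
  [7] addr=0x15 blk=5 s=1: L1-HIT | VC [30, 17]
  [8] addr=0x16 blk=5 s=1: L1-HIT | VC [30, 17]
  [9] addr=0x24 blk=9 s=1: MISS | VC [30, 17, 5]
  [10] addr=0x15 blk=5 s=1: VC-HIT | VC [30, 17, 9]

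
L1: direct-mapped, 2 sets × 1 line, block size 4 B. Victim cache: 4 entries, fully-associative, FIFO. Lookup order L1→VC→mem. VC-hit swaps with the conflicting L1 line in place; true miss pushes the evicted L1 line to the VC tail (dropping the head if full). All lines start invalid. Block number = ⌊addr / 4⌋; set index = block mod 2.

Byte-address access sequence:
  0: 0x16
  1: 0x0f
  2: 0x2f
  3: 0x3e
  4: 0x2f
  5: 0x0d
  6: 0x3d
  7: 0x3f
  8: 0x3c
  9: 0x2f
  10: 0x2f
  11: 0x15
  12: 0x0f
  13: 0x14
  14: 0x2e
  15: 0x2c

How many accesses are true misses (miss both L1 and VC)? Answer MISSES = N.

0: 0x16 (blk 5, set 1) → MISS  vc=[]
1: 0xf (blk 3, set 1) → MISS  vc=[5]
2: 0x2f (blk 11, set 1) → MISS  vc=[5, 3]
3: 0x3e (blk 15, set 1) → MISS  vc=[5, 3, 11]
4: 0x2f (blk 11, set 1) → VC-HIT  vc=[5, 3, 15]
5: 0xd (blk 3, set 1) → VC-HIT  vc=[5, 11, 15]
6: 0x3d (blk 15, set 1) → VC-HIT  vc=[5, 11, 3]
7: 0x3f (blk 15, set 1) → L1-HIT  vc=[5, 11, 3]
8: 0x3c (blk 15, set 1) → L1-HIT  vc=[5, 11, 3]
9: 0x2f (blk 11, set 1) → VC-HIT  vc=[5, 15, 3]
10: 0x2f (blk 11, set 1) → L1-HIT  vc=[5, 15, 3]
11: 0x15 (blk 5, set 1) → VC-HIT  vc=[11, 15, 3]
12: 0xf (blk 3, set 1) → VC-HIT  vc=[11, 15, 5]
13: 0x14 (blk 5, set 1) → VC-HIT  vc=[11, 15, 3]
14: 0x2e (blk 11, set 1) → VC-HIT  vc=[5, 15, 3]
15: 0x2c (blk 11, set 1) → L1-HIT  vc=[5, 15, 3]

MISSES = 4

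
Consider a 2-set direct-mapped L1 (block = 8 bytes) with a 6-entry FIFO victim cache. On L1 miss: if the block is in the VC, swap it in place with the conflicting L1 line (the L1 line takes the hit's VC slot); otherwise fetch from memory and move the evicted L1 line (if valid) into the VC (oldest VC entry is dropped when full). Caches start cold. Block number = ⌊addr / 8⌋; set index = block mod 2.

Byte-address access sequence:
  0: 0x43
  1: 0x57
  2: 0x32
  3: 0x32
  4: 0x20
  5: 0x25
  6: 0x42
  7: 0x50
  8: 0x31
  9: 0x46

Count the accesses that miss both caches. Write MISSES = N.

MISSES = 4

0: 0x43 (blk 8, set 0) → MISS  vc=[]
1: 0x57 (blk 10, set 0) → MISS  vc=[8]
2: 0x32 (blk 6, set 0) → MISS  vc=[8, 10]
3: 0x32 (blk 6, set 0) → L1-HIT  vc=[8, 10]
4: 0x20 (blk 4, set 0) → MISS  vc=[8, 10, 6]
5: 0x25 (blk 4, set 0) → L1-HIT  vc=[8, 10, 6]
6: 0x42 (blk 8, set 0) → VC-HIT  vc=[4, 10, 6]
7: 0x50 (blk 10, set 0) → VC-HIT  vc=[4, 8, 6]
8: 0x31 (blk 6, set 0) → VC-HIT  vc=[4, 8, 10]
9: 0x46 (blk 8, set 0) → VC-HIT  vc=[4, 6, 10]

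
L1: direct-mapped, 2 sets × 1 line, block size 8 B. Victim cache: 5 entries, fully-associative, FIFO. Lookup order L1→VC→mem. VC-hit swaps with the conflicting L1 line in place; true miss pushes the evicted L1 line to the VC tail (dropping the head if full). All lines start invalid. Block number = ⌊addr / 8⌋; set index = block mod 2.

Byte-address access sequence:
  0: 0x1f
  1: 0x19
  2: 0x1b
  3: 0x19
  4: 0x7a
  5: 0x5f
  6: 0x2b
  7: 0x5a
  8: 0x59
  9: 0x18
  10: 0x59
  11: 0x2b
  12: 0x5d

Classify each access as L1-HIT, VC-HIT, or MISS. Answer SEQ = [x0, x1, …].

  [0] addr=0x1f blk=3 s=1: MISS | VC []
  [1] addr=0x19 blk=3 s=1: L1-HIT | VC []
  [2] addr=0x1b blk=3 s=1: L1-HIT | VC []
  [3] addr=0x19 blk=3 s=1: L1-HIT | VC []
  [4] addr=0x7a blk=15 s=1: MISS | VC [3]
  [5] addr=0x5f blk=11 s=1: MISS | VC [3, 15]
  [6] addr=0x2b blk=5 s=1: MISS | VC [3, 15, 11]
  [7] addr=0x5a blk=11 s=1: VC-HIT | VC [3, 15, 5]
  [8] addr=0x59 blk=11 s=1: L1-HIT | VC [3, 15, 5]
  [9] addr=0x18 blk=3 s=1: VC-HIT | VC [11, 15, 5]
  [10] addr=0x59 blk=11 s=1: VC-HIT | VC [3, 15, 5]
  [11] addr=0x2b blk=5 s=1: VC-HIT | VC [3, 15, 11]
  [12] addr=0x5d blk=11 s=1: VC-HIT | VC [3, 15, 5]

SEQ = [MISS, L1-HIT, L1-HIT, L1-HIT, MISS, MISS, MISS, VC-HIT, L1-HIT, VC-HIT, VC-HIT, VC-HIT, VC-HIT]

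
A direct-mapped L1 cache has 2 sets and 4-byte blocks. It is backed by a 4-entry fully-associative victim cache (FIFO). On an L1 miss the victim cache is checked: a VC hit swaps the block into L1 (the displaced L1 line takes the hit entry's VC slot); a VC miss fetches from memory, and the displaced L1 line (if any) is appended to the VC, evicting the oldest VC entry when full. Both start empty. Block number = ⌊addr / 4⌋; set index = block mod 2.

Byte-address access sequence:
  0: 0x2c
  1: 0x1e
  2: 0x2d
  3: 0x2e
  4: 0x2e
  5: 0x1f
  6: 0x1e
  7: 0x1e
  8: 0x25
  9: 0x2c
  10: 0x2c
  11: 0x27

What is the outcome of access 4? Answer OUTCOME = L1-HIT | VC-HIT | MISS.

OUTCOME = L1-HIT

#0 0x2c→b11/s1 MISS; vc=[]
#1 0x1e→b7/s1 MISS; vc=[11]
#2 0x2d→b11/s1 VC-HIT; vc=[7]
#3 0x2e→b11/s1 L1-HIT; vc=[7]
#4 0x2e→b11/s1 L1-HIT; vc=[7]
#5 0x1f→b7/s1 VC-HIT; vc=[11]
#6 0x1e→b7/s1 L1-HIT; vc=[11]
#7 0x1e→b7/s1 L1-HIT; vc=[11]
#8 0x25→b9/s1 MISS; vc=[11,7]
#9 0x2c→b11/s1 VC-HIT; vc=[9,7]
#10 0x2c→b11/s1 L1-HIT; vc=[9,7]
#11 0x27→b9/s1 VC-HIT; vc=[11,7]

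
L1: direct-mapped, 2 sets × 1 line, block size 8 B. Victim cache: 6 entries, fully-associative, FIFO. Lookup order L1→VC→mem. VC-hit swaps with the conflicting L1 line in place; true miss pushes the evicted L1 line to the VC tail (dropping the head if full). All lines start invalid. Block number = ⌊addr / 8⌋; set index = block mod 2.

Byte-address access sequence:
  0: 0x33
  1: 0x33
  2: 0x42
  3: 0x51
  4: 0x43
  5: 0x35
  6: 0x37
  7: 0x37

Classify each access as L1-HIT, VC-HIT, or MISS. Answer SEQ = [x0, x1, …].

0: 0x33 (blk 6, set 0) → MISS  vc=[]
1: 0x33 (blk 6, set 0) → L1-HIT  vc=[]
2: 0x42 (blk 8, set 0) → MISS  vc=[6]
3: 0x51 (blk 10, set 0) → MISS  vc=[6, 8]
4: 0x43 (blk 8, set 0) → VC-HIT  vc=[6, 10]
5: 0x35 (blk 6, set 0) → VC-HIT  vc=[8, 10]
6: 0x37 (blk 6, set 0) → L1-HIT  vc=[8, 10]
7: 0x37 (blk 6, set 0) → L1-HIT  vc=[8, 10]

SEQ = [MISS, L1-HIT, MISS, MISS, VC-HIT, VC-HIT, L1-HIT, L1-HIT]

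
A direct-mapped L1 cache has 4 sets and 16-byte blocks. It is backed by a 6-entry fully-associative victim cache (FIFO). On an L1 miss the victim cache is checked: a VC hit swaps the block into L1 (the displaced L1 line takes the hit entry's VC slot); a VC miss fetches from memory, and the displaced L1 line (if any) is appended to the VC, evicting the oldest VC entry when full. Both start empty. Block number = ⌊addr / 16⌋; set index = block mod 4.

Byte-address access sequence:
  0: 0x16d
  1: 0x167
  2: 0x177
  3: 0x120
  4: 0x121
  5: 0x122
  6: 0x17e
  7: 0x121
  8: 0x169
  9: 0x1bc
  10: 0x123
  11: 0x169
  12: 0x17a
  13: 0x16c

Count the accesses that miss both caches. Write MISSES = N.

#0 0x16d→b22/s2 MISS; vc=[]
#1 0x167→b22/s2 L1-HIT; vc=[]
#2 0x177→b23/s3 MISS; vc=[]
#3 0x120→b18/s2 MISS; vc=[22]
#4 0x121→b18/s2 L1-HIT; vc=[22]
#5 0x122→b18/s2 L1-HIT; vc=[22]
#6 0x17e→b23/s3 L1-HIT; vc=[22]
#7 0x121→b18/s2 L1-HIT; vc=[22]
#8 0x169→b22/s2 VC-HIT; vc=[18]
#9 0x1bc→b27/s3 MISS; vc=[18,23]
#10 0x123→b18/s2 VC-HIT; vc=[22,23]
#11 0x169→b22/s2 VC-HIT; vc=[18,23]
#12 0x17a→b23/s3 VC-HIT; vc=[18,27]
#13 0x16c→b22/s2 L1-HIT; vc=[18,27]

MISSES = 4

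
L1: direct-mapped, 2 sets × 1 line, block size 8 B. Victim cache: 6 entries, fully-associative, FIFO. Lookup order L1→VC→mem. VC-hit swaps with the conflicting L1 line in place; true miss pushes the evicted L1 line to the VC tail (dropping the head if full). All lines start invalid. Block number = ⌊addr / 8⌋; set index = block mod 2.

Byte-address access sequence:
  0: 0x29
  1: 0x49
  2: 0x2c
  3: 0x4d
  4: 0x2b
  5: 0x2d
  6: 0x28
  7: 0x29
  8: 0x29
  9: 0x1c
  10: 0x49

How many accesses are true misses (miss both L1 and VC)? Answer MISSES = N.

MISSES = 3

#0 0x29→b5/s1 MISS; vc=[]
#1 0x49→b9/s1 MISS; vc=[5]
#2 0x2c→b5/s1 VC-HIT; vc=[9]
#3 0x4d→b9/s1 VC-HIT; vc=[5]
#4 0x2b→b5/s1 VC-HIT; vc=[9]
#5 0x2d→b5/s1 L1-HIT; vc=[9]
#6 0x28→b5/s1 L1-HIT; vc=[9]
#7 0x29→b5/s1 L1-HIT; vc=[9]
#8 0x29→b5/s1 L1-HIT; vc=[9]
#9 0x1c→b3/s1 MISS; vc=[9,5]
#10 0x49→b9/s1 VC-HIT; vc=[3,5]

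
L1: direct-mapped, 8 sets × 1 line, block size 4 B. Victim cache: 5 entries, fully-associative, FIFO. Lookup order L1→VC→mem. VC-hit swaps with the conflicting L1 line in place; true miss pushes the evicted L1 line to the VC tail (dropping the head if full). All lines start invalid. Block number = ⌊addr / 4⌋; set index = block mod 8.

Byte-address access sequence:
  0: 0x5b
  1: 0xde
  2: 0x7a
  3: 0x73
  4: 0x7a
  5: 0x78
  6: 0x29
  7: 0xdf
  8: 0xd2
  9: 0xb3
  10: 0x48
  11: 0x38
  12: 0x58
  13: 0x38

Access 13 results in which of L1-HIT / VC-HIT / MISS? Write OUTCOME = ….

#0 0x5b→b22/s6 MISS; vc=[]
#1 0xde→b55/s7 MISS; vc=[]
#2 0x7a→b30/s6 MISS; vc=[22]
#3 0x73→b28/s4 MISS; vc=[22]
#4 0x7a→b30/s6 L1-HIT; vc=[22]
#5 0x78→b30/s6 L1-HIT; vc=[22]
#6 0x29→b10/s2 MISS; vc=[22]
#7 0xdf→b55/s7 L1-HIT; vc=[22]
#8 0xd2→b52/s4 MISS; vc=[22,28]
#9 0xb3→b44/s4 MISS; vc=[22,28,52]
#10 0x48→b18/s2 MISS; vc=[22,28,52,10]
#11 0x38→b14/s6 MISS; vc=[22,28,52,10,30]
#12 0x58→b22/s6 VC-HIT; vc=[14,28,52,10,30]
#13 0x38→b14/s6 VC-HIT; vc=[22,28,52,10,30]

OUTCOME = VC-HIT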